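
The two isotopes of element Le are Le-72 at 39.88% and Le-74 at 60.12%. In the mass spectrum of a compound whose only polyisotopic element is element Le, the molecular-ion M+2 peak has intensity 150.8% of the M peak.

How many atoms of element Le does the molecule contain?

The M+2/M ratio from n Le atoms is n · q/p = n · 0.6012/0.3988.
n = 1.508 × 0.3988/0.6012 = 1.00 ≈ 1

1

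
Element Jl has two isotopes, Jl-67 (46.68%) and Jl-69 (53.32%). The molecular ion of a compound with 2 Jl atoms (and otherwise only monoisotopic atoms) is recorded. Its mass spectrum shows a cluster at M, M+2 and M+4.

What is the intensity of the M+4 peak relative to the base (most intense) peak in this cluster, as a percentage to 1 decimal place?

(0.4668 + 0.5332)^2 gives M 0.2179, M+2 0.4978, M+4 0.2843; the largest is M+2.
P(M+2) = C(2,1) × 0.4668^1 × 0.5332^1 = 2 × 0.4668 × 0.5332 = 0.497796 (base)
P(M+4) = C(2,2) × 0.4668^0 × 0.5332^2 = 1 × 1.0000 × 0.28430224 = 0.284302
Relative intensity = 0.284302 / 0.497796 × 100 = 57.1

57.1%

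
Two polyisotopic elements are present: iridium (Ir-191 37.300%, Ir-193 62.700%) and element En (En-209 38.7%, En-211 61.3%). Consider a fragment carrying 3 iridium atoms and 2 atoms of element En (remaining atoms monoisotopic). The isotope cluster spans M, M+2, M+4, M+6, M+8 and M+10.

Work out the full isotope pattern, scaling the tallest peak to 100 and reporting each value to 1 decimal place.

Iridium pattern (n=3): 0.05189512 : 0.26170165 : 0.43991135 : 0.24649188
Element En pattern (n=2): 0.149769 : 0.474462 : 0.375769
Convolve the two distributions (both contribute in 2-u steps):
  M: 0.05189512×0.149769 = 0.007772
  M+2: 0.05189512×0.474462 + 0.26170165×0.149769 = 0.063817
  M+4: 0.05189512×0.375769 + 0.26170165×0.474462 + 0.43991135×0.149769 = 0.209553
  M+6: 0.26170165×0.375769 + 0.43991135×0.474462 + 0.24649188×0.149769 = 0.343977
  M+8: 0.43991135×0.375769 + 0.24649188×0.474462 = 0.282256
  M+10: 0.24649188×0.375769 = 0.092624
Scale to base peak (0.343977) = 100: 2.3 : 18.6 : 60.9 : 100.0 : 82.1 : 26.9

2.3 : 18.6 : 60.9 : 100.0 : 82.1 : 26.9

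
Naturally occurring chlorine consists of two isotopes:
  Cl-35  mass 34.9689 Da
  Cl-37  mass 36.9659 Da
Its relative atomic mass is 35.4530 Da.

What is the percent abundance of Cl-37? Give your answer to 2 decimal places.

24.24%

With x = fraction of Cl-35 (so Cl-37 is 1 − x):
34.9689·x + 36.9659·(1 − x) = 35.4530
(34.9689 − 36.9659)·x = 35.4530 − 36.9659
x = -1.5129 / -1.9970 = 0.75759 → 75.76% Cl-35, 24.24% Cl-37.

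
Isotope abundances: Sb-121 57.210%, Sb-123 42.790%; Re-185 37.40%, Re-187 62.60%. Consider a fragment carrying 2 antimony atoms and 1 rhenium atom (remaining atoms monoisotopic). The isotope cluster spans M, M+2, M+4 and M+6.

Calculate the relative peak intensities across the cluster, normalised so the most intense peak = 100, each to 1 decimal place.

Antimony pattern (n=2): 0.32729841 : 0.48960318 : 0.18309841
Rhenium pattern (n=1): 0.3740 : 0.6260
Convolve the two distributions (both contribute in 2-u steps):
  M: 0.32729841×0.3740 = 0.122410
  M+2: 0.32729841×0.6260 + 0.48960318×0.3740 = 0.388000
  M+4: 0.48960318×0.6260 + 0.18309841×0.3740 = 0.374970
  M+6: 0.18309841×0.6260 = 0.114620
Scale to base peak (0.388000) = 100: 31.5 : 100.0 : 96.6 : 29.5

31.5 : 100.0 : 96.6 : 29.5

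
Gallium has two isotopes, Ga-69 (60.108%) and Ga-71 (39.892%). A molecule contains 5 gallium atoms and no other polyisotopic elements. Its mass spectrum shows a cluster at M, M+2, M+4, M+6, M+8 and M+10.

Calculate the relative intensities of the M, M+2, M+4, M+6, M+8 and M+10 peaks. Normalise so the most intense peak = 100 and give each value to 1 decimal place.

22.7 : 75.3 : 100.0 : 66.4 : 22.0 : 2.9

The 5 Ga atoms are independent, so intensities follow the terms of (0.60108 + 0.39892)^5.
P(M) = 0.60108^5 = 0.078462
P(M+2) = 5 × 0.60108^4 × 0.39892^1 = 0.260366
P(M+4) = 10 × 0.60108^3 × 0.39892^2 = 0.345596
P(M+6) = 10 × 0.60108^2 × 0.39892^3 = 0.229362
P(M+8) = 5 × 0.60108^1 × 0.39892^4 = 0.076111
P(M+10) = 0.39892^5 = 0.010103
The M+4 peak is largest (0.345596); scaling to 100 gives 22.7 : 75.3 : 100.0 : 66.4 : 22.0 : 2.9.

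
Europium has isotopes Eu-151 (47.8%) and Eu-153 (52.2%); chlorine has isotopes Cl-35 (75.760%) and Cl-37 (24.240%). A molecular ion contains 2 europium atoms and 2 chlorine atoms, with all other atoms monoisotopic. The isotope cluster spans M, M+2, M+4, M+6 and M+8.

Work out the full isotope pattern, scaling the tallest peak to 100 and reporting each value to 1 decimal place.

Europium pattern (n=2): 0.228484 : 0.499032 : 0.272484
Chlorine pattern (n=2): 0.57395776 : 0.36728448 : 0.05875776
Convolve the two distributions (both contribute in 2-u steps):
  M: 0.228484×0.57395776 = 0.131140
  M+2: 0.228484×0.36728448 + 0.499032×0.57395776 = 0.370342
  M+4: 0.228484×0.05875776 + 0.499032×0.36728448 + 0.272484×0.57395776 = 0.353106
  M+6: 0.499032×0.05875776 + 0.272484×0.36728448 = 0.129401
  M+8: 0.272484×0.05875776 = 0.016011
Scale to base peak (0.370342) = 100: 35.4 : 100.0 : 95.3 : 34.9 : 4.3

35.4 : 100.0 : 95.3 : 34.9 : 4.3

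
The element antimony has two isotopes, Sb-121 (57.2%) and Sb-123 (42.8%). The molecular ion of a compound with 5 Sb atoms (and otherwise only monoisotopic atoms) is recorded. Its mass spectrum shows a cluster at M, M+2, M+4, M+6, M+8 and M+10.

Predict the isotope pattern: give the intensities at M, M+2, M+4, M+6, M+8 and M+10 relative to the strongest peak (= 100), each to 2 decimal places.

17.86 : 66.82 : 100.00 : 74.83 : 27.99 : 4.19

The 5 Sb atoms are independent, so intensities follow the terms of (0.572 + 0.428)^5.
P(M) = 0.572^5 = 0.061232
P(M+2) = 5 × 0.572^4 × 0.428^1 = 0.229086
P(M+4) = 10 × 0.572^3 × 0.428^2 = 0.342827
P(M+6) = 10 × 0.572^2 × 0.428^3 = 0.256521
P(M+8) = 5 × 0.572^1 × 0.428^4 = 0.095971
P(M+10) = 0.428^5 = 0.014362
The M+4 peak is largest (0.342827); scaling to 100 gives 17.86 : 66.82 : 100.00 : 74.83 : 27.99 : 4.19.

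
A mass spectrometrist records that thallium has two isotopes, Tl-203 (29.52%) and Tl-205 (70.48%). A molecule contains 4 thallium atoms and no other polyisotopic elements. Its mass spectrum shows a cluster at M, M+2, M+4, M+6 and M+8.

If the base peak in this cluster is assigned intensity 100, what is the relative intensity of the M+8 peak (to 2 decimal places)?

59.69

(0.2952 + 0.7048)^4 gives M 0.0076, M+2 0.0725, M+4 0.2597, M+6 0.4134, M+8 0.2468; the largest is M+6.
P(M+6) = C(4,3) × 0.2952^1 × 0.7048^3 = 4 × 0.2952 × 0.35010449 = 0.413403 (base)
P(M+8) = C(4,4) × 0.2952^0 × 0.7048^4 = 1 × 1.0000 × 0.24675365 = 0.246754
Relative intensity = 0.246754 / 0.413403 × 100 = 59.69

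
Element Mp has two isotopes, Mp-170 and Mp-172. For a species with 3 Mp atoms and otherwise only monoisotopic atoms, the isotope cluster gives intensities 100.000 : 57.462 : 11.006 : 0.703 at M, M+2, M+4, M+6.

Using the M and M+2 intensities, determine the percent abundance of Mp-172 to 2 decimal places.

16.07%

Write p for the Mp-170 fraction. I(M+2)/I(M) = [C(3,1)·p^2·(1−p)] / p^3 = 3·(1−p)/p = 57.462/100.000 = 0.5746
(1−p)/p = 0.5746/3 = 0.1915  ⇒  p = 1/(1 + 0.1915) = 0.8393
Mp-170: 83.93%, Mp-172: 16.07%.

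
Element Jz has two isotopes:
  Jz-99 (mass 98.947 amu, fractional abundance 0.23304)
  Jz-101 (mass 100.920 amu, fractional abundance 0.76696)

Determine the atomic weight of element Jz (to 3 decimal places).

100.460 amu

Average mass = Σ (abundance × isotope mass) = 0.23304 × 98.947 + 0.76696 × 100.920
= 23.0586 + 77.4016 = 100.4602 amu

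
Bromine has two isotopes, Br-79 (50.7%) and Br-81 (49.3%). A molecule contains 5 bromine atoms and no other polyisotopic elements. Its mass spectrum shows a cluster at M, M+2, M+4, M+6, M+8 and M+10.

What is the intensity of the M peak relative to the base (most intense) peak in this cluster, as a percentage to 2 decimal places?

10.58%

Term probabilities: M 0.0335, M+2 0.1629, M+4 0.3168, M+6 0.3080, M+8 0.1497, M+10 0.0291. Base peak = M+4.
P(M+4) = C(5,2) × 0.507^3 × 0.493^2 = 10 × 0.13032384 × 0.243049 = 0.316751 (base)
P(M) = C(5,0) × 0.507^5 × 0.493^0 = 1 × 0.03349961 × 1.0000 = 0.033500
Relative intensity = 0.033500 / 0.316751 × 100 = 10.58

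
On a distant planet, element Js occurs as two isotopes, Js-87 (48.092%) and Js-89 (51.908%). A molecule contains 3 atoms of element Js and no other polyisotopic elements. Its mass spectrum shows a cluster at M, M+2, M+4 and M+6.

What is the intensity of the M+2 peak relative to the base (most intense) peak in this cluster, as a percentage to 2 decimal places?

92.65%

Term probabilities: M 0.1112, M+2 0.3602, M+4 0.3887, M+6 0.1399. Base peak = M+4.
P(M+4) = C(3,2) × 0.48092^1 × 0.51908^2 = 3 × 0.48092 × 0.26944405 = 0.388743 (base)
P(M+2) = C(3,1) × 0.48092^2 × 0.51908^1 = 3 × 0.23128405 × 0.51908 = 0.360165
Relative intensity = 0.360165 / 0.388743 × 100 = 92.65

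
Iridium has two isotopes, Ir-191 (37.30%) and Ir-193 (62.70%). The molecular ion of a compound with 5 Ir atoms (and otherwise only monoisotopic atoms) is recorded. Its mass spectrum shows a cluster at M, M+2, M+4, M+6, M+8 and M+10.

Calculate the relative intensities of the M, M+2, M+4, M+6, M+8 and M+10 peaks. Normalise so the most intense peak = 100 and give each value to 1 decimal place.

2.1 : 17.7 : 59.5 : 100.0 : 84.0 : 28.3

Each Ir atom is independently Ir-191 (p = 0.3730) or Ir-193 (q = 0.6270); the cluster is the binomial expansion (p + q)^5.
P(M) = 0.3730^5 = 0.007220
P(M+2) = 5 × 0.3730^4 × 0.6270^1 = 0.060684
P(M+4) = 10 × 0.3730^3 × 0.6270^2 = 0.204015
P(M+6) = 10 × 0.3730^2 × 0.6270^3 = 0.342942
P(M+8) = 5 × 0.3730^1 × 0.6270^4 = 0.288237
P(M+10) = 0.6270^5 = 0.096903
The M+6 peak is largest (0.342942); scaling to 100 gives 2.1 : 17.7 : 59.5 : 100.0 : 84.0 : 28.3.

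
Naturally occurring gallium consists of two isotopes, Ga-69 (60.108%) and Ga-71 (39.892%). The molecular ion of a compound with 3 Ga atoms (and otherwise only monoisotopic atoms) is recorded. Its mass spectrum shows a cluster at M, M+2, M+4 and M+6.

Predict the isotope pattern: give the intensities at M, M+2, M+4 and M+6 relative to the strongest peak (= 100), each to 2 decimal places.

Expanding (0.60108 + 0.39892)^3:
P(M) = 0.60108^3 = 0.217169
P(M+2) = 3 × 0.60108^2 × 0.39892^1 = 0.432386
P(M+4) = 3 × 0.60108^1 × 0.39892^2 = 0.286963
P(M+6) = 0.39892^3 = 0.063483
The M+2 peak is largest (0.432386); scaling to 100 gives 50.23 : 100.00 : 66.37 : 14.68.

50.23 : 100.00 : 66.37 : 14.68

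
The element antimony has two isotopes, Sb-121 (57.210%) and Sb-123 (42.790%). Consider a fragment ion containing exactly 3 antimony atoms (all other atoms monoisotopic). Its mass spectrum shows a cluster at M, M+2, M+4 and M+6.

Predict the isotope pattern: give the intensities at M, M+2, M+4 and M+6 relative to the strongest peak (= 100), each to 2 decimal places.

Expanding (0.57210 + 0.42790)^3:
P(M) = 0.57210^3 = 0.187247
P(M+2) = 3 × 0.57210^2 × 0.42790^1 = 0.420153
P(M+4) = 3 × 0.57210^1 × 0.42790^2 = 0.314252
P(M+6) = 0.42790^3 = 0.078348
The M+2 peak is largest (0.420153); scaling to 100 gives 44.57 : 100.00 : 74.79 : 18.65.

44.57 : 100.00 : 74.79 : 18.65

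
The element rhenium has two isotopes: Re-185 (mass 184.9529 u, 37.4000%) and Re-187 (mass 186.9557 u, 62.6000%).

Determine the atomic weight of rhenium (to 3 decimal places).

The abundance-weighted mean is 0.374000 × 184.9529 + 0.626000 × 186.9557
= 69.17238 + 117.03427 = 186.20665 u

186.207 u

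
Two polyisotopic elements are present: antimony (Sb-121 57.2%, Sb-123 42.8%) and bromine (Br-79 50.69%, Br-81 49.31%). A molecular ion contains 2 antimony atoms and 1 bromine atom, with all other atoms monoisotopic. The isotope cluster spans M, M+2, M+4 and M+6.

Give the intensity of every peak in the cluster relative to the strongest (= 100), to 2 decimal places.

Antimony pattern (n=2): 0.327184 : 0.489632 : 0.183184
Bromine pattern (n=1): 0.5069 : 0.4931
Convolve the two distributions (both contribute in 2-u steps):
  M: 0.327184×0.5069 = 0.165850
  M+2: 0.327184×0.4931 + 0.489632×0.5069 = 0.409529
  M+4: 0.489632×0.4931 + 0.183184×0.5069 = 0.334294
  M+6: 0.183184×0.4931 = 0.090328
Scale to base peak (0.409529) = 100: 40.50 : 100.00 : 81.63 : 22.06

40.50 : 100.00 : 81.63 : 22.06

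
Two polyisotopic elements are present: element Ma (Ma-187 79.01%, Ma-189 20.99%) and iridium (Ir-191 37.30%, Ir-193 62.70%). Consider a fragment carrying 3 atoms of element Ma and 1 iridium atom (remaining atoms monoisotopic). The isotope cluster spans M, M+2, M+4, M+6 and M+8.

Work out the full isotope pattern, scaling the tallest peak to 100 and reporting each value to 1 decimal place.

40.4 : 100.0 : 62.6 : 15.1 : 1.3

Element Ma pattern (n=3): 0.49322625 : 0.39309527 : 0.1044307 : 0.00924778
Iridium pattern (n=1): 0.3730 : 0.6270
Convolve the two distributions (both contribute in 2-u steps):
  M: 0.49322625×0.3730 = 0.183973
  M+2: 0.49322625×0.6270 + 0.39309527×0.3730 = 0.455877
  M+4: 0.39309527×0.6270 + 0.1044307×0.3730 = 0.285423
  M+6: 0.1044307×0.6270 + 0.00924778×0.3730 = 0.068927
  M+8: 0.00924778×0.6270 = 0.005798
Scale to base peak (0.455877) = 100: 40.4 : 100.0 : 62.6 : 15.1 : 1.3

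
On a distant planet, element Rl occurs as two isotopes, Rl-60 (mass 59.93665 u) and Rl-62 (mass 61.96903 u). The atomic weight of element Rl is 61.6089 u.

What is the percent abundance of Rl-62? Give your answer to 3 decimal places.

Let x be the fractional abundance of Rl-60; then Rl-62 has abundance 1 − x.
59.93665·x + 61.96903·(1 − x) = 61.6089
(59.93665 − 61.96903)·x = 61.6089 − 61.96903
x = -0.36013 / -2.03238 = 0.17720 → 17.720% Rl-60, 82.280% Rl-62.

82.280%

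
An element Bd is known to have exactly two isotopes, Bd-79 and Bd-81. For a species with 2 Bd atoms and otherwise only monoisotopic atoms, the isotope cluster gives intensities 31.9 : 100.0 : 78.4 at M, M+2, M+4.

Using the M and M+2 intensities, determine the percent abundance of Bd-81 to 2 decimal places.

Let p = fractional abundance of Bd-79. I(M+2)/I(M) = [C(2,1)·p^1·(1−p)] / p^2 = 2·(1−p)/p = 100.0/31.9 = 3.1348
(1−p)/p = 3.1348/2 = 1.5674  ⇒  p = 1/(1 + 1.5674) = 0.3895
Bd-79: 38.95%, Bd-81: 61.05%.

61.05%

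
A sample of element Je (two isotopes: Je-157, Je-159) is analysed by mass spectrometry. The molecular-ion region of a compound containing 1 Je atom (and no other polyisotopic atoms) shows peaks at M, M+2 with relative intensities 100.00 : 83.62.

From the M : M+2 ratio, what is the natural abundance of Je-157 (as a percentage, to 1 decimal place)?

Let p = fractional abundance of Je-157. I(M+2)/I(M) = [C(1,1)·p^0·(1−p)] / p^1 = 1·(1−p)/p = 83.62/100.00 = 0.8362
(1−p)/p = 0.8362/1 = 0.8362  ⇒  p = 1/(1 + 0.8362) = 0.5446
Je-157: 54.5%, Je-159: 45.5%.

54.5%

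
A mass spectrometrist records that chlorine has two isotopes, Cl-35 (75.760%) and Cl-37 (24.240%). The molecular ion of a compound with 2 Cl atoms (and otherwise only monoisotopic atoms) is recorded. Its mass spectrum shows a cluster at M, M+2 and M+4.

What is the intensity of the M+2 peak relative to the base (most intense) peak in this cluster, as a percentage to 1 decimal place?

64.0%

(0.75760 + 0.24240)^2 gives M 0.5740, M+2 0.3673, M+4 0.0588; the largest is M.
P(M) = C(2,0) × 0.75760^2 × 0.24240^0 = 1 × 0.57395776 × 1.0000 = 0.573958 (base)
P(M+2) = C(2,1) × 0.75760^1 × 0.24240^1 = 2 × 0.7576 × 0.2424 = 0.367284
Relative intensity = 0.367284 / 0.573958 × 100 = 64.0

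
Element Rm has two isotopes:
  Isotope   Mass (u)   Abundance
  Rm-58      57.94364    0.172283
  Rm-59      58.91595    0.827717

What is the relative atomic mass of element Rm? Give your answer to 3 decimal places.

58.748 u

Average mass = Σ (abundance × isotope mass) = 0.172283 × 57.94364 + 0.827717 × 58.91595
= 9.982704 + 48.765733 = 58.748437 u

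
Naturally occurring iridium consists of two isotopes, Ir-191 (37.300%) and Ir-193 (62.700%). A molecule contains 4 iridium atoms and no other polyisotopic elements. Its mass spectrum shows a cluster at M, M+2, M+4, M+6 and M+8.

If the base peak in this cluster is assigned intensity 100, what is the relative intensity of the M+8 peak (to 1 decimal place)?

42.0

(0.37300 + 0.62700)^4 gives M 0.0194, M+2 0.1302, M+4 0.3282, M+6 0.3678, M+8 0.1546; the largest is M+6.
P(M+6) = C(4,3) × 0.37300^1 × 0.62700^3 = 4 × 0.3730 × 0.24649188 = 0.367766 (base)
P(M+8) = C(4,4) × 0.37300^0 × 0.62700^4 = 1 × 1.0000 × 0.15455041 = 0.154550
Relative intensity = 0.154550 / 0.367766 × 100 = 42.0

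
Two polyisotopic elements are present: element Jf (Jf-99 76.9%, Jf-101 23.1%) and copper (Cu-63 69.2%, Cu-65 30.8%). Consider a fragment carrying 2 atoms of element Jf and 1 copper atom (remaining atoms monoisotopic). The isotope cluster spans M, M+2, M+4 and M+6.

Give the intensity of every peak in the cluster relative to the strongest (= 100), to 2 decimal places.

95.61 : 100.00 : 34.19 : 3.84

Element Jf pattern (n=2): 0.591361 : 0.355278 : 0.053361
Copper pattern (n=1): 0.6920 : 0.3080
Convolve the two distributions (both contribute in 2-u steps):
  M: 0.591361×0.6920 = 0.409222
  M+2: 0.591361×0.3080 + 0.355278×0.6920 = 0.427992
  M+4: 0.355278×0.3080 + 0.053361×0.6920 = 0.146351
  M+6: 0.053361×0.3080 = 0.016435
Scale to base peak (0.427992) = 100: 95.61 : 100.00 : 34.19 : 3.84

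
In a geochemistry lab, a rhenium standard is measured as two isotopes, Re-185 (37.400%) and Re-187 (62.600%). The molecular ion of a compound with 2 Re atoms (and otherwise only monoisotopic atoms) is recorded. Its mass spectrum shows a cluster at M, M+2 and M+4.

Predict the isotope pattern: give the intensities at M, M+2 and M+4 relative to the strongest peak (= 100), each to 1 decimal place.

29.9 : 100.0 : 83.7

The 2 Re atoms are independent, so intensities follow the terms of (0.37400 + 0.62600)^2.
P(M) = 0.37400^2 = 0.139876
P(M+2) = 2 × 0.37400^1 × 0.62600^1 = 0.468248
P(M+4) = 0.62600^2 = 0.391876
The M+2 peak is largest (0.468248); scaling to 100 gives 29.9 : 100.0 : 83.7.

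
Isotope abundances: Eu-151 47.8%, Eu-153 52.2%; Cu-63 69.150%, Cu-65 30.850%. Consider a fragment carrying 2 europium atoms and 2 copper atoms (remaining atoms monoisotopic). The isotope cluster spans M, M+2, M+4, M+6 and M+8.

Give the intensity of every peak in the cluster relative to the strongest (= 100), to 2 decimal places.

Europium pattern (n=2): 0.228484 : 0.499032 : 0.272484
Copper pattern (n=2): 0.47817225 : 0.4266555 : 0.09517225
Convolve the two distributions (both contribute in 2-u steps):
  M: 0.228484×0.47817225 = 0.109255
  M+2: 0.228484×0.4266555 + 0.499032×0.47817225 = 0.336107
  M+4: 0.228484×0.09517225 + 0.499032×0.4266555 + 0.272484×0.47817225 = 0.364954
  M+6: 0.499032×0.09517225 + 0.272484×0.4266555 = 0.163751
  M+8: 0.272484×0.09517225 = 0.025933
Scale to base peak (0.364954) = 100: 29.94 : 92.10 : 100.00 : 44.87 : 7.11

29.94 : 92.10 : 100.00 : 44.87 : 7.11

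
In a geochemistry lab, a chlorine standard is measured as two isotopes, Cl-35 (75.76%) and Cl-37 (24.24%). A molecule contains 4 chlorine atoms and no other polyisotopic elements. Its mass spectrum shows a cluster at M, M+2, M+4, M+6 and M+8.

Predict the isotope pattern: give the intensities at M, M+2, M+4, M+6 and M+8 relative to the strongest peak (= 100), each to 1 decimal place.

78.1 : 100.0 : 48.0 : 10.2 : 0.8

The 4 Cl atoms are independent, so intensities follow the terms of (0.7576 + 0.2424)^4.
P(M) = 0.7576^4 = 0.329428
P(M+2) = 4 × 0.7576^3 × 0.2424^1 = 0.421612
P(M+4) = 6 × 0.7576^2 × 0.2424^2 = 0.202347
P(M+6) = 4 × 0.7576^1 × 0.2424^3 = 0.043162
P(M+8) = 0.2424^4 = 0.003452
The M+2 peak is largest (0.421612); scaling to 100 gives 78.1 : 100.0 : 48.0 : 10.2 : 0.8.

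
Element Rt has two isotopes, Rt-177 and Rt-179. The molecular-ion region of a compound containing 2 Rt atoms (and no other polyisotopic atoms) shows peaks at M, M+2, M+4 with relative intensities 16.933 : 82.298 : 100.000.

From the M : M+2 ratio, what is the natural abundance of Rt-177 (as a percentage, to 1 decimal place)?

29.2%

Write p for the Rt-177 fraction. I(M+2)/I(M) = [C(2,1)·p^1·(1−p)] / p^2 = 2·(1−p)/p = 82.298/16.933 = 4.8602
(1−p)/p = 4.8602/2 = 2.4301  ⇒  p = 1/(1 + 2.4301) = 0.2915
Rt-177: 29.2%, Rt-179: 70.8%.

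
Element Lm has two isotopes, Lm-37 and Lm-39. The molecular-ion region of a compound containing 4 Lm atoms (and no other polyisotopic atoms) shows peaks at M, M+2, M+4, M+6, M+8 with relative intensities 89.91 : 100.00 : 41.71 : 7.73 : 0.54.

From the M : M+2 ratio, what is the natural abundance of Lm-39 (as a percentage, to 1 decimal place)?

Write p for the Lm-37 fraction. I(M+2)/I(M) = [C(4,1)·p^3·(1−p)] / p^4 = 4·(1−p)/p = 100.00/89.91 = 1.1122
(1−p)/p = 1.1122/4 = 0.2781  ⇒  p = 1/(1 + 0.2781) = 0.7824
Lm-37: 78.2%, Lm-39: 21.8%.

21.8%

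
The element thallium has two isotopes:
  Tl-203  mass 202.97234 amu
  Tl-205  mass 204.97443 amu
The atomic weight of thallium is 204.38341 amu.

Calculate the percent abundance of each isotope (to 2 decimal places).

Tl-203: 29.52%, Tl-205: 70.48%

Writing the weighted mean with unknown fraction x of Tl-203:
202.97234·x + 204.97443·(1 − x) = 204.38341
(202.97234 − 204.97443)·x = 204.38341 − 204.97443
x = -0.59102 / -2.00209 = 0.29520 → 29.52% Tl-203, 70.48% Tl-205.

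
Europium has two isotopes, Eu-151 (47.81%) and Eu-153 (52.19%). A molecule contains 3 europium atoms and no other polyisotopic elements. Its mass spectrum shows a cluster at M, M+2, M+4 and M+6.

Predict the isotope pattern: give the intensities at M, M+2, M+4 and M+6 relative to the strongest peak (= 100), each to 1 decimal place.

28.0 : 91.6 : 100.0 : 36.4

Each Eu atom is independently Eu-151 (p = 0.4781) or Eu-153 (q = 0.5219); the cluster is the binomial expansion (p + q)^3.
P(M) = 0.4781^3 = 0.109284
P(M+2) = 3 × 0.4781^2 × 0.5219^1 = 0.357887
P(M+4) = 3 × 0.4781^1 × 0.5219^2 = 0.390674
P(M+6) = 0.5219^3 = 0.142155
The M+4 peak is largest (0.390674); scaling to 100 gives 28.0 : 91.6 : 100.0 : 36.4.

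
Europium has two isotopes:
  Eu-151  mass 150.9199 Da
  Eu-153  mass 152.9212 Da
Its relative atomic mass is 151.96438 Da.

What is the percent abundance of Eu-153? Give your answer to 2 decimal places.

Writing the weighted mean with unknown fraction x of Eu-151:
150.9199·x + 152.9212·(1 − x) = 151.96438
(150.9199 − 152.9212)·x = 151.96438 − 152.9212
x = -0.95682 / -2.0013 = 0.47810 → 47.81% Eu-151, 52.19% Eu-153.

52.19%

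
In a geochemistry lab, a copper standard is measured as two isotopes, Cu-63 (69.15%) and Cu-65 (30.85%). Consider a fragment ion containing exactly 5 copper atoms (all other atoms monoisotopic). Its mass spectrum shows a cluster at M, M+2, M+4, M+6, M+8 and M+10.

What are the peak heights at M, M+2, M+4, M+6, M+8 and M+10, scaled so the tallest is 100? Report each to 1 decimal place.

Each Cu atom is independently Cu-63 (p = 0.6915) or Cu-65 (q = 0.3085); the cluster is the binomial expansion (p + q)^5.
P(M) = 0.6915^5 = 0.158111
P(M+2) = 5 × 0.6915^4 × 0.3085^1 = 0.352691
P(M+4) = 10 × 0.6915^3 × 0.3085^2 = 0.314693
P(M+6) = 10 × 0.6915^2 × 0.3085^3 = 0.140394
P(M+8) = 5 × 0.6915^1 × 0.3085^4 = 0.031317
P(M+10) = 0.3085^5 = 0.002794
The M+2 peak is largest (0.352691); scaling to 100 gives 44.8 : 100.0 : 89.2 : 39.8 : 8.9 : 0.8.

44.8 : 100.0 : 89.2 : 39.8 : 8.9 : 0.8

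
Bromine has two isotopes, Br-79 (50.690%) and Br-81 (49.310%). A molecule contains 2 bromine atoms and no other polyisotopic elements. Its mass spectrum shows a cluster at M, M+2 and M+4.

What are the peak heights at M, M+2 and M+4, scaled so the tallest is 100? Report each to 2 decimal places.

The 2 Br atoms are independent, so intensities follow the terms of (0.50690 + 0.49310)^2.
P(M) = 0.50690^2 = 0.256948
P(M+2) = 2 × 0.50690^1 × 0.49310^1 = 0.499905
P(M+4) = 0.49310^2 = 0.243148
The M+2 peak is largest (0.499905); scaling to 100 gives 51.40 : 100.00 : 48.64.

51.40 : 100.00 : 48.64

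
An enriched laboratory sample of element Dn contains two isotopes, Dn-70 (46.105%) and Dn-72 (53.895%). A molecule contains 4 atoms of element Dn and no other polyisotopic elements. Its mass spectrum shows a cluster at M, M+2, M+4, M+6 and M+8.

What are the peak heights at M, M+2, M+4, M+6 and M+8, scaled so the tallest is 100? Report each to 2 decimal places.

Expanding (0.46105 + 0.53895)^4:
P(M) = 0.46105^4 = 0.045185
P(M+2) = 4 × 0.46105^3 × 0.53895^1 = 0.211277
P(M+4) = 6 × 0.46105^2 × 0.53895^2 = 0.370463
P(M+6) = 4 × 0.46105^1 × 0.53895^3 = 0.288704
P(M+8) = 0.53895^4 = 0.084371
The M+4 peak is largest (0.370463); scaling to 100 gives 12.20 : 57.03 : 100.00 : 77.93 : 22.77.

12.20 : 57.03 : 100.00 : 77.93 : 22.77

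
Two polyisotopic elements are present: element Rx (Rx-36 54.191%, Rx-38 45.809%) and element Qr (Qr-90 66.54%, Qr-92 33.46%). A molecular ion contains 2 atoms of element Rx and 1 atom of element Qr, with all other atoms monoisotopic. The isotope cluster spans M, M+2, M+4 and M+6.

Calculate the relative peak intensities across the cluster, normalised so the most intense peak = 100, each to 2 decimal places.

Element Rx pattern (n=2): 0.29366645 : 0.4964871 : 0.20984645
Element Qr pattern (n=1): 0.6654 : 0.3346
Convolve the two distributions (both contribute in 2-u steps):
  M: 0.29366645×0.6654 = 0.195406
  M+2: 0.29366645×0.3346 + 0.4964871×0.6654 = 0.428623
  M+4: 0.4964871×0.3346 + 0.20984645×0.6654 = 0.305756
  M+6: 0.20984645×0.3346 = 0.070215
Scale to base peak (0.428623) = 100: 45.59 : 100.00 : 71.33 : 16.38

45.59 : 100.00 : 71.33 : 16.38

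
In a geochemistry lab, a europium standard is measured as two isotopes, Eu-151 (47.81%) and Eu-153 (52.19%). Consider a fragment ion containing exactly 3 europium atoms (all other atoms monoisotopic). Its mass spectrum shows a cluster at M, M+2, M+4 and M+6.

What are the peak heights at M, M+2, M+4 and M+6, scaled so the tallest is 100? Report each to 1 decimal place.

28.0 : 91.6 : 100.0 : 36.4

The 3 Eu atoms are independent, so intensities follow the terms of (0.4781 + 0.5219)^3.
P(M) = 0.4781^3 = 0.109284
P(M+2) = 3 × 0.4781^2 × 0.5219^1 = 0.357887
P(M+4) = 3 × 0.4781^1 × 0.5219^2 = 0.390674
P(M+6) = 0.5219^3 = 0.142155
The M+4 peak is largest (0.390674); scaling to 100 gives 28.0 : 91.6 : 100.0 : 36.4.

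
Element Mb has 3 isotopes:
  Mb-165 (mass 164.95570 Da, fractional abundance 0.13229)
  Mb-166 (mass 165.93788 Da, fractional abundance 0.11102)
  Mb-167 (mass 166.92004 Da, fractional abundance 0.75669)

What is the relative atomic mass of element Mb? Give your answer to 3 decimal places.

Ar = Σ fᵢ·mᵢ = 0.13229 × 164.95570 + 0.11102 × 165.93788 + 0.75669 × 166.92004
= 21.821990 + 18.422423 + 126.306725 = 166.551138 Da

166.551 Da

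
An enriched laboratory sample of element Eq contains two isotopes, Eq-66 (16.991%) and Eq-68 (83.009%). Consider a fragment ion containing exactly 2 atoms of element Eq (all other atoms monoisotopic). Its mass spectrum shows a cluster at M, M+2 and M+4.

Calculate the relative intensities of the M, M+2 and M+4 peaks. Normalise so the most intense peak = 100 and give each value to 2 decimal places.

Expanding (0.16991 + 0.83009)^2:
P(M) = 0.16991^2 = 0.028869
P(M+2) = 2 × 0.16991^1 × 0.83009^1 = 0.282081
P(M+4) = 0.83009^2 = 0.689049
The M+4 peak is largest (0.689049); scaling to 100 gives 4.19 : 40.94 : 100.00.

4.19 : 40.94 : 100.00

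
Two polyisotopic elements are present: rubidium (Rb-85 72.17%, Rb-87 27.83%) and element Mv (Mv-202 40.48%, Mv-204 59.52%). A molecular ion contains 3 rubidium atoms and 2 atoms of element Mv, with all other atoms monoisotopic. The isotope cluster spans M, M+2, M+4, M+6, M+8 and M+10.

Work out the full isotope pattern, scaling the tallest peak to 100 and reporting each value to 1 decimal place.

16.6 : 68.2 : 100.0 : 64.4 : 18.9 : 2.1

Rubidium pattern (n=3): 0.37589809 : 0.43485841 : 0.16768892 : 0.02155458
Element Mv pattern (n=2): 0.16386304 : 0.48187392 : 0.35426304
Convolve the two distributions (both contribute in 2-u steps):
  M: 0.37589809×0.16386304 = 0.061596
  M+2: 0.37589809×0.48187392 + 0.43485841×0.16386304 = 0.252393
  M+4: 0.37589809×0.35426304 + 0.43485841×0.48187392 + 0.16768892×0.16386304 = 0.370192
  M+6: 0.43485841×0.35426304 + 0.16768892×0.48187392 + 0.02155458×0.16386304 = 0.238391
  M+8: 0.16768892×0.35426304 + 0.02155458×0.48187392 = 0.069793
  M+10: 0.02155458×0.35426304 = 0.007636
Scale to base peak (0.370192) = 100: 16.6 : 68.2 : 100.0 : 64.4 : 18.9 : 2.1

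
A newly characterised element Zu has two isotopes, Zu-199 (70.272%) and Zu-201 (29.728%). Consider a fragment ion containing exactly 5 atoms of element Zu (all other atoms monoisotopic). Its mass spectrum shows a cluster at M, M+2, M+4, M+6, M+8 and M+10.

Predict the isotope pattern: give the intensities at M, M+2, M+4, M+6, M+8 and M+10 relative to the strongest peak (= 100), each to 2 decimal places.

47.28 : 100.00 : 84.61 : 35.79 : 7.57 : 0.64

The 5 Zu atoms are independent, so intensities follow the terms of (0.70272 + 0.29728)^5.
P(M) = 0.70272^5 = 0.171361
P(M+2) = 5 × 0.70272^4 × 0.29728^1 = 0.362464
P(M+4) = 10 × 0.70272^3 × 0.29728^2 = 0.306675
P(M+6) = 10 × 0.70272^2 × 0.29728^3 = 0.129736
P(M+8) = 5 × 0.70272^1 × 0.29728^4 = 0.027442
P(M+10) = 0.29728^5 = 0.002322
The M+2 peak is largest (0.362464); scaling to 100 gives 47.28 : 100.00 : 84.61 : 35.79 : 7.57 : 0.64.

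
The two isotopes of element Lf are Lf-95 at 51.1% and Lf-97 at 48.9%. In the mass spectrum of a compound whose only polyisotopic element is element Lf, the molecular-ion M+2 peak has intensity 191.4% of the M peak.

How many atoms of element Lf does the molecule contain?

For n independent Lf atoms, I(M+2)/I(M) = n · (abundance Lf-97) / (abundance Lf-95) = n · 0.489/0.511.
n = 1.914 × 0.511/0.489 = 2.00 ≈ 2

2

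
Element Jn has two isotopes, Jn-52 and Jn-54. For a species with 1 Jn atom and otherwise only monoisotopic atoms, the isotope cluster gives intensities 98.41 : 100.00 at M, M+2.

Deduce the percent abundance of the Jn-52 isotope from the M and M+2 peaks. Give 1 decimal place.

49.6%

If p is the fraction of Jn that is Jn-52, then I(M+2)/I(M) = [C(1,1)·p^0·(1−p)] / p^1 = 1·(1−p)/p = 100.00/98.41 = 1.0162
(1−p)/p = 1.0162/1 = 1.0162  ⇒  p = 1/(1 + 1.0162) = 0.4960
Jn-52: 49.6%, Jn-54: 50.4%.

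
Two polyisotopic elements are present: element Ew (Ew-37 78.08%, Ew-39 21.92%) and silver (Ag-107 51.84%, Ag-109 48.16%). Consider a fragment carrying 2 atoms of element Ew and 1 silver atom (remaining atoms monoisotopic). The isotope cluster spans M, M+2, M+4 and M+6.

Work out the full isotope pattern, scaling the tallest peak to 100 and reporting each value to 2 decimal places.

Element Ew pattern (n=2): 0.60964864 : 0.34230272 : 0.04804864
Silver pattern (n=1): 0.5184 : 0.4816
Convolve the two distributions (both contribute in 2-u steps):
  M: 0.60964864×0.5184 = 0.316042
  M+2: 0.60964864×0.4816 + 0.34230272×0.5184 = 0.471057
  M+4: 0.34230272×0.4816 + 0.04804864×0.5184 = 0.189761
  M+6: 0.04804864×0.4816 = 0.023140
Scale to base peak (0.471057) = 100: 67.09 : 100.00 : 40.28 : 4.91

67.09 : 100.00 : 40.28 : 4.91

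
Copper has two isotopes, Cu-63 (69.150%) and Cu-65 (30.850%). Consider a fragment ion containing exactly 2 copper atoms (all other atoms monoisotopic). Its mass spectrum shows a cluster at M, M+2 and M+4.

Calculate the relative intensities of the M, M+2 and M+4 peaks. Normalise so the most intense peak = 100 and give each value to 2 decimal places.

100.00 : 89.23 : 19.90

Expanding (0.69150 + 0.30850)^2:
P(M) = 0.69150^2 = 0.478172
P(M+2) = 2 × 0.69150^1 × 0.30850^1 = 0.426656
P(M+4) = 0.30850^2 = 0.095172
The M peak is largest (0.478172); scaling to 100 gives 100.00 : 89.23 : 19.90.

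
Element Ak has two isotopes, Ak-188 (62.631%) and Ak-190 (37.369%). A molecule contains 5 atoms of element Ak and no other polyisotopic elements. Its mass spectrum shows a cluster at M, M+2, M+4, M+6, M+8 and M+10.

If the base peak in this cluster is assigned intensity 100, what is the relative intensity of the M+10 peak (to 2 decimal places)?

Binomial terms of (0.62631 + 0.37369)^5: M 0.0964, M+2 0.2875, M+4 0.3431, M+6 0.2047, M+8 0.0611, M+10 0.0073 → M+4 is the base peak.
P(M+4) = C(5,2) × 0.62631^3 × 0.37369^2 = 10 × 0.245679 × 0.13964422 = 0.343077 (base)
P(M+10) = C(5,5) × 0.62631^0 × 0.37369^5 = 1 × 1.0000 × 0.00728714 = 0.007287
Relative intensity = 0.007287 / 0.343077 × 100 = 2.12

2.12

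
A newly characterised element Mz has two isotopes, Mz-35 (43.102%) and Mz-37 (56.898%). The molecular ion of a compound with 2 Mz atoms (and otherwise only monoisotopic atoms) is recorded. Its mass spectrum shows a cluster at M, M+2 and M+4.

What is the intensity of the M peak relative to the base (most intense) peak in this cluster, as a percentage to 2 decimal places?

37.88%

Term probabilities: M 0.1858, M+2 0.4905, M+4 0.3237. Base peak = M+2.
P(M+2) = C(2,1) × 0.43102^1 × 0.56898^1 = 2 × 0.43102 × 0.56898 = 0.490484 (base)
P(M) = C(2,0) × 0.43102^2 × 0.56898^0 = 1 × 0.18577824 × 1.0000 = 0.185778
Relative intensity = 0.185778 / 0.490484 × 100 = 37.88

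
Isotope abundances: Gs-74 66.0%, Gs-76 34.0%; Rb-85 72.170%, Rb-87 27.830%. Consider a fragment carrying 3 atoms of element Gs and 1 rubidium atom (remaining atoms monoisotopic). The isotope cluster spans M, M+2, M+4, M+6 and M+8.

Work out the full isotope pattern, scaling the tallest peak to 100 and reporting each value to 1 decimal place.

51.8 : 100.0 : 72.1 : 23.0 : 2.7

Element Gs pattern (n=3): 0.287496 : 0.444312 : 0.228888 : 0.039304
Rubidium pattern (n=1): 0.7217 : 0.2783
Convolve the two distributions (both contribute in 2-u steps):
  M: 0.287496×0.7217 = 0.207486
  M+2: 0.287496×0.2783 + 0.444312×0.7217 = 0.400670
  M+4: 0.444312×0.2783 + 0.228888×0.7217 = 0.288840
  M+6: 0.228888×0.2783 + 0.039304×0.7217 = 0.092065
  M+8: 0.039304×0.2783 = 0.010938
Scale to base peak (0.400670) = 100: 51.8 : 100.0 : 72.1 : 23.0 : 2.7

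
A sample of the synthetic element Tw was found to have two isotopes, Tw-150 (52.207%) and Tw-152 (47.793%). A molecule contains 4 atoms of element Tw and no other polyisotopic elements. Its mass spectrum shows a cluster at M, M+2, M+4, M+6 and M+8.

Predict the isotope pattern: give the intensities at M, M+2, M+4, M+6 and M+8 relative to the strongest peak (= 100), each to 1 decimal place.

19.9 : 72.8 : 100.0 : 61.0 : 14.0

Expanding (0.52207 + 0.47793)^4:
P(M) = 0.52207^4 = 0.074287
P(M+2) = 4 × 0.52207^3 × 0.47793^1 = 0.272026
P(M+4) = 6 × 0.52207^2 × 0.47793^2 = 0.373540
P(M+6) = 4 × 0.52207^1 × 0.47793^3 = 0.227972
P(M+8) = 0.47793^4 = 0.052174
The M+4 peak is largest (0.373540); scaling to 100 gives 19.9 : 72.8 : 100.0 : 61.0 : 14.0.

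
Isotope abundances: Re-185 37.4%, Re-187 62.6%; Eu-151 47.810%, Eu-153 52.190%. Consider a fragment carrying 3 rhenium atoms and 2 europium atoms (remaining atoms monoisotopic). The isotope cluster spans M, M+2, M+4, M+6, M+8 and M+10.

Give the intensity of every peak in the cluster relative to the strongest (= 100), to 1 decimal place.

3.4 : 24.8 : 70.8 : 100.0 : 69.8 : 19.3

Rhenium pattern (n=3): 0.05231362 : 0.26268713 : 0.43968487 : 0.24531438
Europium pattern (n=2): 0.22857961 : 0.49904078 : 0.27237961
Convolve the two distributions (both contribute in 2-u steps):
  M: 0.05231362×0.22857961 = 0.011958
  M+2: 0.05231362×0.49904078 + 0.26268713×0.22857961 = 0.086152
  M+4: 0.05231362×0.27237961 + 0.26268713×0.49904078 + 0.43968487×0.22857961 = 0.245844
  M+6: 0.26268713×0.27237961 + 0.43968487×0.49904078 + 0.24531438×0.22857961 = 0.347045
  M+8: 0.43968487×0.27237961 + 0.24531438×0.49904078 = 0.242183
  M+10: 0.24531438×0.27237961 = 0.066819
Scale to base peak (0.347045) = 100: 3.4 : 24.8 : 70.8 : 100.0 : 69.8 : 19.3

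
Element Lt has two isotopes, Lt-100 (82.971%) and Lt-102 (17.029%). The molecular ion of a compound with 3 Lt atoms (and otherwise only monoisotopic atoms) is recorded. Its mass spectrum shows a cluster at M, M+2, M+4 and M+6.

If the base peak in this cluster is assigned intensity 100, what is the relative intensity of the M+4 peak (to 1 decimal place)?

(0.82971 + 0.17029)^3 gives M 0.5712, M+2 0.3517, M+4 0.0722, M+6 0.0049; the largest is M.
P(M) = C(3,0) × 0.82971^3 × 0.17029^0 = 1 × 0.57118787 × 1.0000 = 0.571188 (base)
P(M+4) = C(3,2) × 0.82971^1 × 0.17029^2 = 3 × 0.82971 × 0.02899868 = 0.072181
Relative intensity = 0.072181 / 0.571188 × 100 = 12.6

12.6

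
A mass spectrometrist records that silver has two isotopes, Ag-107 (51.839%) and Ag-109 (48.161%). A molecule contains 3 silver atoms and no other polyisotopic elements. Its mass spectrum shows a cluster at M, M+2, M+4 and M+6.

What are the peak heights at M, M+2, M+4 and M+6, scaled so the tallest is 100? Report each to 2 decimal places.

35.88 : 100.00 : 92.90 : 28.77

Each Ag atom is independently Ag-107 (p = 0.51839) or Ag-109 (q = 0.48161); the cluster is the binomial expansion (p + q)^3.
P(M) = 0.51839^3 = 0.139306
P(M+2) = 3 × 0.51839^2 × 0.48161^1 = 0.388267
P(M+4) = 3 × 0.51839^1 × 0.48161^2 = 0.360719
P(M+6) = 0.48161^3 = 0.111709
The M+2 peak is largest (0.388267); scaling to 100 gives 35.88 : 100.00 : 92.90 : 28.77.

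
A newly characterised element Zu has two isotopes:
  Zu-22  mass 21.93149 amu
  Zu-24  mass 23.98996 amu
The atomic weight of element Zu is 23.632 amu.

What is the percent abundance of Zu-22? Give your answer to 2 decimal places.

17.39%

Let x be the fractional abundance of Zu-22; then Zu-24 has abundance 1 − x.
21.93149·x + 23.98996·(1 − x) = 23.632
(21.93149 − 23.98996)·x = 23.632 − 23.98996
x = -0.35796 / -2.05847 = 0.17390 → 17.39% Zu-22, 82.61% Zu-24.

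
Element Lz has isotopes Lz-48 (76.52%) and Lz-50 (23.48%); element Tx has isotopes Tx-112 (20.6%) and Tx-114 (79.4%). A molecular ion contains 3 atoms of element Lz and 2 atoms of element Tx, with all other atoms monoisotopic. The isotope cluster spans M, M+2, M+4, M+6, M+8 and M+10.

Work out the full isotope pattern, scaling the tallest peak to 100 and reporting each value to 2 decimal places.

4.50 : 38.81 : 100.00 : 71.43 : 19.87 : 1.93

Element Lz pattern (n=3): 0.44804835 : 0.41244806 : 0.12655882 : 0.01294477
Element Tx pattern (n=2): 0.042436 : 0.327128 : 0.630436
Convolve the two distributions (both contribute in 2-u steps):
  M: 0.44804835×0.042436 = 0.019013
  M+2: 0.44804835×0.327128 + 0.41244806×0.042436 = 0.164072
  M+4: 0.44804835×0.630436 + 0.41244806×0.327128 + 0.12655882×0.042436 = 0.422760
  M+6: 0.41244806×0.630436 + 0.12655882×0.327128 + 0.01294477×0.042436 = 0.301972
  M+8: 0.12655882×0.630436 + 0.01294477×0.327128 = 0.084022
  M+10: 0.01294477×0.630436 = 0.008161
Scale to base peak (0.422760) = 100: 4.50 : 38.81 : 100.00 : 71.43 : 19.87 : 1.93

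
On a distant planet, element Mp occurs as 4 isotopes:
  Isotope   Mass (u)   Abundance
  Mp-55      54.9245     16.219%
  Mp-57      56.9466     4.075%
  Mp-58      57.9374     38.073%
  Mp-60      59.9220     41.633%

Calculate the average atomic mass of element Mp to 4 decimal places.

The abundance-weighted mean is 0.16219 × 54.9245 + 0.04075 × 56.9466 + 0.38073 × 57.9374 + 0.41633 × 59.9220
= 8.90820 + 2.32057 + 22.05851 + 24.94733 = 58.23461 u

58.2346 u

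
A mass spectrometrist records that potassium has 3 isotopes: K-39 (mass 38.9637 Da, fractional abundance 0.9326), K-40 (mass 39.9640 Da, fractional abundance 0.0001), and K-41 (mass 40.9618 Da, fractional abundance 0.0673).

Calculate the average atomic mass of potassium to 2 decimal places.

Weight each isotope mass by its fractional abundance: 0.9326 × 38.9637 + 0.0001 × 39.9640 + 0.0673 × 40.9618
= 36.33755 + 0.00400 + 2.75673 = 39.09828 Da

39.10 Da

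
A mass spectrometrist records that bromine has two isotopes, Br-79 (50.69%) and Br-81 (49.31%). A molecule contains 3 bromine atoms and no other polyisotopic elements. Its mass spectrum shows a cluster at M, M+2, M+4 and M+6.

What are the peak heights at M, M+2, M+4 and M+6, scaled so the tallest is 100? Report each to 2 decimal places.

34.27 : 100.00 : 97.28 : 31.54

Each Br atom is independently Br-79 (p = 0.5069) or Br-81 (q = 0.4931); the cluster is the binomial expansion (p + q)^3.
P(M) = 0.5069^3 = 0.130247
P(M+2) = 3 × 0.5069^2 × 0.4931^1 = 0.380103
P(M+4) = 3 × 0.5069^1 × 0.4931^2 = 0.369755
P(M+6) = 0.4931^3 = 0.119896
The M+2 peak is largest (0.380103); scaling to 100 gives 34.27 : 100.00 : 97.28 : 31.54.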